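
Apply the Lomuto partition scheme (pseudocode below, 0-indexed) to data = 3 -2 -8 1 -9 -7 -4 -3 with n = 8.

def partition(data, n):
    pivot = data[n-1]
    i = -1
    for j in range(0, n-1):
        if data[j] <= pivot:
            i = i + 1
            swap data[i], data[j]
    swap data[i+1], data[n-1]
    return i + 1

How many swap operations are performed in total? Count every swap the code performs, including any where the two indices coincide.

5

pivot=-3, i=-1
j=0: 3>-3, skip
j=1: -2>-3, skip
j=2: -8≤-3, i=0, swap(0,2) ⇒ -8 -2 3 1 -9 -7 -4 -3
j=3: 1>-3, skip
j=4: -9≤-3, i=1, swap(1,4) ⇒ -8 -9 3 1 -2 -7 -4 -3
j=5: -7≤-3, i=2, swap(2,5) ⇒ -8 -9 -7 1 -2 3 -4 -3
j=6: -4≤-3, i=3, swap(3,6) ⇒ -8 -9 -7 -4 -2 3 1 -3
swap(4,7) ⇒ -8 -9 -7 -4 -3 3 1 -2; return 4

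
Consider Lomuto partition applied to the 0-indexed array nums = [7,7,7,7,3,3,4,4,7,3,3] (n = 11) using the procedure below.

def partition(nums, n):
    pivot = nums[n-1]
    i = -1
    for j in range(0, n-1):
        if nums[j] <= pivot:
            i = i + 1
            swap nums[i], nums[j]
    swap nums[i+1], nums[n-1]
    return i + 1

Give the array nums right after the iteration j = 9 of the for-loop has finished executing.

[3,3,3,7,7,7,4,4,7,7,3]

pivot = nums[10] = 3; i = -1
j=0: nums[0]=7 > 3 → no swap
j=1: nums[1]=7 > 3 → no swap
j=2: nums[2]=7 > 3 → no swap
j=3: nums[3]=7 > 3 → no swap
j=4: nums[4]=3 ≤ 3 → i=0, swap nums[0],nums[4] → [3,7,7,7,7,3,4,4,7,3,3]
j=5: nums[5]=3 ≤ 3 → i=1, swap nums[1],nums[5] → [3,3,7,7,7,7,4,4,7,3,3]
j=6: nums[6]=4 > 3 → no swap
j=7: nums[7]=4 > 3 → no swap
j=8: nums[8]=7 > 3 → no swap
j=9: nums[9]=3 ≤ 3 → i=2, swap nums[2],nums[9] → [3,3,3,7,7,7,4,4,7,7,3]
(after j=9) nums = [3,3,3,7,7,7,4,4,7,7,3]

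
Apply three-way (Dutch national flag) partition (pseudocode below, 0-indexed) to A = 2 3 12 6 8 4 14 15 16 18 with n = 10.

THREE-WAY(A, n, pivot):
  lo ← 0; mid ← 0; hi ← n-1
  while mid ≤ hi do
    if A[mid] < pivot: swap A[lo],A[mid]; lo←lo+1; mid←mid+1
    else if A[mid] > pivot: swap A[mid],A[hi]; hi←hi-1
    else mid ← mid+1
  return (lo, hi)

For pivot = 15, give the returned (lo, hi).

(7, 7)

pivot = 15; lo=0, mid=0, hi=9
A[mid]=2<15: swap A[0],A[0]; lo=1,mid=1 → 2 3 12 6 8 4 14 15 16 18
A[mid]=3<15: swap A[1],A[1]; lo=2,mid=2 → 2 3 12 6 8 4 14 15 16 18
A[mid]=12<15: swap A[2],A[2]; lo=3,mid=3 → 2 3 12 6 8 4 14 15 16 18
A[mid]=6<15: swap A[3],A[3]; lo=4,mid=4 → 2 3 12 6 8 4 14 15 16 18
A[mid]=8<15: swap A[4],A[4]; lo=5,mid=5 → 2 3 12 6 8 4 14 15 16 18
A[mid]=4<15: swap A[5],A[5]; lo=6,mid=6 → 2 3 12 6 8 4 14 15 16 18
A[mid]=14<15: swap A[6],A[6]; lo=7,mid=7 → 2 3 12 6 8 4 14 15 16 18
A[mid]=15=15: mid=8
A[mid]=16>15: swap A[8],A[9]; hi=8 → 2 3 12 6 8 4 14 15 18 16
A[mid]=18>15: swap A[8],A[8]; hi=7 → 2 3 12 6 8 4 14 15 18 16
end: lo=7, hi=7; A = 2 3 12 6 8 4 14 15 18 16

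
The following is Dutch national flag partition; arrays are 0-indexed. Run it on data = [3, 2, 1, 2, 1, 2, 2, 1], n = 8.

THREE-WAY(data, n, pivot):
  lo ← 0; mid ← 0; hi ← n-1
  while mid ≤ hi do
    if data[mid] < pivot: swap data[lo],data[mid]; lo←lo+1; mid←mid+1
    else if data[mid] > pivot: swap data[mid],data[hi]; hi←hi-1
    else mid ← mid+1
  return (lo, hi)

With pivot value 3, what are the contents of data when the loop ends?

[2, 1, 2, 1, 2, 2, 1, 3]

lo=0 mid=0 hi=7
3=3: mid=1
2<3: swap(0,1), lo=1 mid=2 ⇒ [2, 3, 1, 2, 1, 2, 2, 1]
1<3: swap(1,2), lo=2 mid=3 ⇒ [2, 1, 3, 2, 1, 2, 2, 1]
2<3: swap(2,3), lo=3 mid=4 ⇒ [2, 1, 2, 3, 1, 2, 2, 1]
1<3: swap(3,4), lo=4 mid=5 ⇒ [2, 1, 2, 1, 3, 2, 2, 1]
2<3: swap(4,5), lo=5 mid=6 ⇒ [2, 1, 2, 1, 2, 3, 2, 1]
2<3: swap(5,6), lo=6 mid=7 ⇒ [2, 1, 2, 1, 2, 2, 3, 1]
1<3: swap(6,7), lo=7 mid=8 ⇒ [2, 1, 2, 1, 2, 2, 1, 3]
done. lo=7 hi=7; data=[2, 1, 2, 1, 2, 2, 1, 3]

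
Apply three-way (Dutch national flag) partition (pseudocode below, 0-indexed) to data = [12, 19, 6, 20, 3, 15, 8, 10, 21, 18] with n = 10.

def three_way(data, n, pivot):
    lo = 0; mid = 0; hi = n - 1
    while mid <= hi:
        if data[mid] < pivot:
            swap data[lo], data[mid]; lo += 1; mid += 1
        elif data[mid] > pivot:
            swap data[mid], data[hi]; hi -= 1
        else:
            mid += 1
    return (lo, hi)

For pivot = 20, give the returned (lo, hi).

(8, 8)

pivot = 20; lo=0, mid=0, hi=9
data[mid]=12<20: swap data[0],data[0]; lo=1,mid=1 → [12, 19, 6, 20, 3, 15, 8, 10, 21, 18]
data[mid]=19<20: swap data[1],data[1]; lo=2,mid=2 → [12, 19, 6, 20, 3, 15, 8, 10, 21, 18]
data[mid]=6<20: swap data[2],data[2]; lo=3,mid=3 → [12, 19, 6, 20, 3, 15, 8, 10, 21, 18]
data[mid]=20=20: mid=4
data[mid]=3<20: swap data[3],data[4]; lo=4,mid=5 → [12, 19, 6, 3, 20, 15, 8, 10, 21, 18]
data[mid]=15<20: swap data[4],data[5]; lo=5,mid=6 → [12, 19, 6, 3, 15, 20, 8, 10, 21, 18]
data[mid]=8<20: swap data[5],data[6]; lo=6,mid=7 → [12, 19, 6, 3, 15, 8, 20, 10, 21, 18]
data[mid]=10<20: swap data[6],data[7]; lo=7,mid=8 → [12, 19, 6, 3, 15, 8, 10, 20, 21, 18]
data[mid]=21>20: swap data[8],data[9]; hi=8 → [12, 19, 6, 3, 15, 8, 10, 20, 18, 21]
data[mid]=18<20: swap data[7],data[8]; lo=8,mid=9 → [12, 19, 6, 3, 15, 8, 10, 18, 20, 21]
end: lo=8, hi=8; data = [12, 19, 6, 3, 15, 8, 10, 18, 20, 21]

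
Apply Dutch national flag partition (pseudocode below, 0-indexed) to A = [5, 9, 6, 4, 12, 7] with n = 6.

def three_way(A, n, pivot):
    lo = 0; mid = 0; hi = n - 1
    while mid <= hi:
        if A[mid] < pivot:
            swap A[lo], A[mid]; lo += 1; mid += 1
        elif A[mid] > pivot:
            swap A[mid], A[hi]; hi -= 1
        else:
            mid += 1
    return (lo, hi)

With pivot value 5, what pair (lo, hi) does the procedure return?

(1, 1)

lo=0 mid=0 hi=5
5=5: mid=1
9>5: swap(1,5), hi=4 ⇒ [5, 7, 6, 4, 12, 9]
7>5: swap(1,4), hi=3 ⇒ [5, 12, 6, 4, 7, 9]
12>5: swap(1,3), hi=2 ⇒ [5, 4, 6, 12, 7, 9]
4<5: swap(0,1), lo=1 mid=2 ⇒ [4, 5, 6, 12, 7, 9]
6>5: swap(2,2), hi=1 ⇒ [4, 5, 6, 12, 7, 9]
done. lo=1 hi=1; A=[4, 5, 6, 12, 7, 9]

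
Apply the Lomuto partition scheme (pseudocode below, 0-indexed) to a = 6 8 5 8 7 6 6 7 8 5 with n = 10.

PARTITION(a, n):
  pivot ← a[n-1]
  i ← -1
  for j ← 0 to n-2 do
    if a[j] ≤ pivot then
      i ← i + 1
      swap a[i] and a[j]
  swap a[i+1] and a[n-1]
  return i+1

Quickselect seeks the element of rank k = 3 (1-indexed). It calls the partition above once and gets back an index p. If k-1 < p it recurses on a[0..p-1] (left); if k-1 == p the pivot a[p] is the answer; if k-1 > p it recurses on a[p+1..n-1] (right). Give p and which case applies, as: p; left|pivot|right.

pivot = a[9] = 5; i = -1
j=0: a[0]=6 > 5 → no swap
j=1: a[1]=8 > 5 → no swap
j=2: a[2]=5 ≤ 5 → i=0, swap a[0],a[2] → 5 8 6 8 7 6 6 7 8 5
j=3: a[3]=8 > 5 → no swap
j=4: a[4]=7 > 5 → no swap
j=5: a[5]=6 > 5 → no swap
j=6: a[6]=6 > 5 → no swap
j=7: a[7]=7 > 5 → no swap
j=8: a[8]=8 > 5 → no swap
final swap a[1],a[9] → 5 5 6 8 7 6 6 7 8 8; return 1
p = 1; k-1 = 2 > 1 ⇒ right

1; right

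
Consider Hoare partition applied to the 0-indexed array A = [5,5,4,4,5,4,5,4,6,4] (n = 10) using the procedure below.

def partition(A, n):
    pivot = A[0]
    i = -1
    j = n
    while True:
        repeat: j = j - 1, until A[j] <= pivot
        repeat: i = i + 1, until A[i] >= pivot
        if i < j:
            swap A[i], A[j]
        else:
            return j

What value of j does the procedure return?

5

pivot=5
j stops at 9 (4), i stops at 0 (5); swap ⇒ [4,5,4,4,5,4,5,4,6,5]
j stops at 7 (4), i stops at 1 (5); swap ⇒ [4,4,4,4,5,4,5,5,6,5]
j stops at 6 (5), i stops at 4 (5); swap ⇒ [4,4,4,4,5,4,5,5,6,5]
j stops at 5, i stops at 6; i≥j ⇒ return 5. A=[4,4,4,4,5,4,5,5,6,5]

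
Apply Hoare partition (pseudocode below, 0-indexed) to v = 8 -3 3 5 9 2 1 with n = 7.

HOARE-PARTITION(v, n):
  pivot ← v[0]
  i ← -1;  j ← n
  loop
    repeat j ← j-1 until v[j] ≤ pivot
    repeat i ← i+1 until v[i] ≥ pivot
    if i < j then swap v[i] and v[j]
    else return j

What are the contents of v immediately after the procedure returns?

1 -3 3 5 2 9 8

pivot=8
j stops at 6 (1), i stops at 0 (8); swap ⇒ 1 -3 3 5 9 2 8
j stops at 5 (2), i stops at 4 (9); swap ⇒ 1 -3 3 5 2 9 8
j stops at 4, i stops at 5; i≥j ⇒ return 4. v=1 -3 3 5 2 9 8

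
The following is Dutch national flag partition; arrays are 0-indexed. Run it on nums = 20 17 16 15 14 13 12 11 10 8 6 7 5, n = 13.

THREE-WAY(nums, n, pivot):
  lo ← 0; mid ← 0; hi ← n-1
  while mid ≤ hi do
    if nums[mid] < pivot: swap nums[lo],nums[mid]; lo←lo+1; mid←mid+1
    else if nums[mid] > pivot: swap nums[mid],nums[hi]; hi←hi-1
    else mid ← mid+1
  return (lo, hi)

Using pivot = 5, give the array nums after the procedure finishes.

pivot = 5; lo=0, mid=0, hi=12
nums[mid]=20>5: swap nums[0],nums[12]; hi=11 → 5 17 16 15 14 13 12 11 10 8 6 7 20
nums[mid]=5=5: mid=1
nums[mid]=17>5: swap nums[1],nums[11]; hi=10 → 5 7 16 15 14 13 12 11 10 8 6 17 20
nums[mid]=7>5: swap nums[1],nums[10]; hi=9 → 5 6 16 15 14 13 12 11 10 8 7 17 20
nums[mid]=6>5: swap nums[1],nums[9]; hi=8 → 5 8 16 15 14 13 12 11 10 6 7 17 20
nums[mid]=8>5: swap nums[1],nums[8]; hi=7 → 5 10 16 15 14 13 12 11 8 6 7 17 20
nums[mid]=10>5: swap nums[1],nums[7]; hi=6 → 5 11 16 15 14 13 12 10 8 6 7 17 20
nums[mid]=11>5: swap nums[1],nums[6]; hi=5 → 5 12 16 15 14 13 11 10 8 6 7 17 20
nums[mid]=12>5: swap nums[1],nums[5]; hi=4 → 5 13 16 15 14 12 11 10 8 6 7 17 20
nums[mid]=13>5: swap nums[1],nums[4]; hi=3 → 5 14 16 15 13 12 11 10 8 6 7 17 20
nums[mid]=14>5: swap nums[1],nums[3]; hi=2 → 5 15 16 14 13 12 11 10 8 6 7 17 20
nums[mid]=15>5: swap nums[1],nums[2]; hi=1 → 5 16 15 14 13 12 11 10 8 6 7 17 20
nums[mid]=16>5: swap nums[1],nums[1]; hi=0 → 5 16 15 14 13 12 11 10 8 6 7 17 20
end: lo=0, hi=0; nums = 5 16 15 14 13 12 11 10 8 6 7 17 20

5 16 15 14 13 12 11 10 8 6 7 17 20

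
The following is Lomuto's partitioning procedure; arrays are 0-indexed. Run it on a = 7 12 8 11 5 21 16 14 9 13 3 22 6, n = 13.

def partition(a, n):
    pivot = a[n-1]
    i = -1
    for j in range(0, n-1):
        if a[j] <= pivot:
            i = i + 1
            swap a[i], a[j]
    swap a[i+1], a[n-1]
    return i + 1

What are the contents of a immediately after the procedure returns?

5 3 6 11 7 21 16 14 9 13 12 22 8

pivot=6, i=-1
j=0: 7>6, skip
j=1: 12>6, skip
j=2: 8>6, skip
j=3: 11>6, skip
j=4: 5≤6, i=0, swap(0,4) ⇒ 5 12 8 11 7 21 16 14 9 13 3 22 6
j=5: 21>6, skip
j=6: 16>6, skip
j=7: 14>6, skip
j=8: 9>6, skip
j=9: 13>6, skip
j=10: 3≤6, i=1, swap(1,10) ⇒ 5 3 8 11 7 21 16 14 9 13 12 22 6
j=11: 22>6, skip
swap(2,12) ⇒ 5 3 6 11 7 21 16 14 9 13 12 22 8; return 2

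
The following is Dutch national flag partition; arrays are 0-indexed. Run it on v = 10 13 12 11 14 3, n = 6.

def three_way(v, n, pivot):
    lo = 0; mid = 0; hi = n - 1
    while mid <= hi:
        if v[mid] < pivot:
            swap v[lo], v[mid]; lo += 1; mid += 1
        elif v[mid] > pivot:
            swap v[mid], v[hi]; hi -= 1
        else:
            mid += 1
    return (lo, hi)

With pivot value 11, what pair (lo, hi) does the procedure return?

(2, 2)

pivot = 11; lo=0, mid=0, hi=5
v[mid]=10<11: swap v[0],v[0]; lo=1,mid=1 → 10 13 12 11 14 3
v[mid]=13>11: swap v[1],v[5]; hi=4 → 10 3 12 11 14 13
v[mid]=3<11: swap v[1],v[1]; lo=2,mid=2 → 10 3 12 11 14 13
v[mid]=12>11: swap v[2],v[4]; hi=3 → 10 3 14 11 12 13
v[mid]=14>11: swap v[2],v[3]; hi=2 → 10 3 11 14 12 13
v[mid]=11=11: mid=3
end: lo=2, hi=2; v = 10 3 11 14 12 13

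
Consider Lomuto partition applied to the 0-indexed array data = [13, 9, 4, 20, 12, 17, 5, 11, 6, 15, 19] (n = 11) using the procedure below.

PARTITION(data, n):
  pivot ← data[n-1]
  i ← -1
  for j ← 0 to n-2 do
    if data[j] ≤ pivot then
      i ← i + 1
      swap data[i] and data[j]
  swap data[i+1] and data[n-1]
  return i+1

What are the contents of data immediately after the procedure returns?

[13, 9, 4, 12, 17, 5, 11, 6, 15, 19, 20]

pivot = data[10] = 19; i = -1
j=0: data[0]=13 ≤ 19 → i=0, swap data[0],data[0] (no change) → [13, 9, 4, 20, 12, 17, 5, 11, 6, 15, 19]
j=1: data[1]=9 ≤ 19 → i=1, swap data[1],data[1] (no change) → [13, 9, 4, 20, 12, 17, 5, 11, 6, 15, 19]
j=2: data[2]=4 ≤ 19 → i=2, swap data[2],data[2] (no change) → [13, 9, 4, 20, 12, 17, 5, 11, 6, 15, 19]
j=3: data[3]=20 > 19 → no swap
j=4: data[4]=12 ≤ 19 → i=3, swap data[3],data[4] → [13, 9, 4, 12, 20, 17, 5, 11, 6, 15, 19]
j=5: data[5]=17 ≤ 19 → i=4, swap data[4],data[5] → [13, 9, 4, 12, 17, 20, 5, 11, 6, 15, 19]
j=6: data[6]=5 ≤ 19 → i=5, swap data[5],data[6] → [13, 9, 4, 12, 17, 5, 20, 11, 6, 15, 19]
j=7: data[7]=11 ≤ 19 → i=6, swap data[6],data[7] → [13, 9, 4, 12, 17, 5, 11, 20, 6, 15, 19]
j=8: data[8]=6 ≤ 19 → i=7, swap data[7],data[8] → [13, 9, 4, 12, 17, 5, 11, 6, 20, 15, 19]
j=9: data[9]=15 ≤ 19 → i=8, swap data[8],data[9] → [13, 9, 4, 12, 17, 5, 11, 6, 15, 20, 19]
final swap data[9],data[10] → [13, 9, 4, 12, 17, 5, 11, 6, 15, 19, 20]; return 9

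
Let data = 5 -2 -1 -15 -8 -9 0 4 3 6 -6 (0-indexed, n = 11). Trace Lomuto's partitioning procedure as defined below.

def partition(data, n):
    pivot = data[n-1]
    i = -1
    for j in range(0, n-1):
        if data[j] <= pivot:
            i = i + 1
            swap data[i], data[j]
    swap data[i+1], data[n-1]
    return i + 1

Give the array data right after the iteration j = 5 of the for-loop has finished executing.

pivot=-6, i=-1
j=0: 5>-6, skip
j=1: -2>-6, skip
j=2: -1>-6, skip
j=3: -15≤-6, i=0, swap(0,3) ⇒ -15 -2 -1 5 -8 -9 0 4 3 6 -6
j=4: -8≤-6, i=1, swap(1,4) ⇒ -15 -8 -1 5 -2 -9 0 4 3 6 -6
j=5: -9≤-6, i=2, swap(2,5) ⇒ -15 -8 -9 5 -2 -1 0 4 3 6 -6
(after j=5) data = -15 -8 -9 5 -2 -1 0 4 3 6 -6

-15 -8 -9 5 -2 -1 0 4 3 6 -6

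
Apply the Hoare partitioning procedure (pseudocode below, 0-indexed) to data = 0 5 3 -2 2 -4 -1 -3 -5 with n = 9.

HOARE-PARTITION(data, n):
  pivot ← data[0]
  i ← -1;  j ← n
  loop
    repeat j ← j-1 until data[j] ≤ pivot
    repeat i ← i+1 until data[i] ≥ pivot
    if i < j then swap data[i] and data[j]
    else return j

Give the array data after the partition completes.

-5 -3 -1 -2 -4 2 3 5 0

pivot = data[0] = 0; i = -1, j = 9
j→8 (data[8]=-5≤0), i→0 (data[0]=0≥0); i<j, swap → -5 5 3 -2 2 -4 -1 -3 0
j→7 (data[7]=-3≤0), i→1 (data[1]=5≥0); i<j, swap → -5 -3 3 -2 2 -4 -1 5 0
j→6 (data[6]=-1≤0), i→2 (data[2]=3≥0); i<j, swap → -5 -3 -1 -2 2 -4 3 5 0
j→5 (data[5]=-4≤0), i→4 (data[4]=2≥0); i<j, swap → -5 -3 -1 -2 -4 2 3 5 0
j→4, i→5; i≥j, return j=4. data = -5 -3 -1 -2 -4 2 3 5 0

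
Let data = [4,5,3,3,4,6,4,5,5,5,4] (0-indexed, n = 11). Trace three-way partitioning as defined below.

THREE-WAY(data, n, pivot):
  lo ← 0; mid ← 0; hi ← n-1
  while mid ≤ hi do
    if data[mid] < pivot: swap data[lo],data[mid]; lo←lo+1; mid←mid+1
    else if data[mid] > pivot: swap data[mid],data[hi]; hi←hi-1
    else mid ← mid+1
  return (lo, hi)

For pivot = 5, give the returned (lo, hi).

lo=0 mid=0 hi=10
4<5: swap(0,0), lo=1 mid=1 ⇒ [4,5,3,3,4,6,4,5,5,5,4]
5=5: mid=2
3<5: swap(1,2), lo=2 mid=3 ⇒ [4,3,5,3,4,6,4,5,5,5,4]
3<5: swap(2,3), lo=3 mid=4 ⇒ [4,3,3,5,4,6,4,5,5,5,4]
4<5: swap(3,4), lo=4 mid=5 ⇒ [4,3,3,4,5,6,4,5,5,5,4]
6>5: swap(5,10), hi=9 ⇒ [4,3,3,4,5,4,4,5,5,5,6]
4<5: swap(4,5), lo=5 mid=6 ⇒ [4,3,3,4,4,5,4,5,5,5,6]
4<5: swap(5,6), lo=6 mid=7 ⇒ [4,3,3,4,4,4,5,5,5,5,6]
5=5: mid=8
5=5: mid=9
5=5: mid=10
done. lo=6 hi=9; data=[4,3,3,4,4,4,5,5,5,5,6]

(6, 9)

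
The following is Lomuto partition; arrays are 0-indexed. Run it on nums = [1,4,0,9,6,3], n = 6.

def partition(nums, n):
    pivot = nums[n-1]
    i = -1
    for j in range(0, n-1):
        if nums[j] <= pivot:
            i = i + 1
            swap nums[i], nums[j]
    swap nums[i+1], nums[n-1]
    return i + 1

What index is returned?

pivot = nums[5] = 3; i = -1
j=0: nums[0]=1 ≤ 3 → i=0, swap nums[0],nums[0] (no change) → [1,4,0,9,6,3]
j=1: nums[1]=4 > 3 → no swap
j=2: nums[2]=0 ≤ 3 → i=1, swap nums[1],nums[2] → [1,0,4,9,6,3]
j=3: nums[3]=9 > 3 → no swap
j=4: nums[4]=6 > 3 → no swap
final swap nums[2],nums[5] → [1,0,3,9,6,4]; return 2

2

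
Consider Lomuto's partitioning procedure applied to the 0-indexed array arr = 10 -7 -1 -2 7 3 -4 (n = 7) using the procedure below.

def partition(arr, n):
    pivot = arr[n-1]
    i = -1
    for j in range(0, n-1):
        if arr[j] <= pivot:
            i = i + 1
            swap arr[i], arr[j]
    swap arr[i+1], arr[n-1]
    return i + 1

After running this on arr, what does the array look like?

pivot=-4, i=-1
j=0: 10>-4, skip
j=1: -7≤-4, i=0, swap(0,1) ⇒ -7 10 -1 -2 7 3 -4
j=2: -1>-4, skip
j=3: -2>-4, skip
j=4: 7>-4, skip
j=5: 3>-4, skip
swap(1,6) ⇒ -7 -4 -1 -2 7 3 10; return 1

-7 -4 -1 -2 7 3 10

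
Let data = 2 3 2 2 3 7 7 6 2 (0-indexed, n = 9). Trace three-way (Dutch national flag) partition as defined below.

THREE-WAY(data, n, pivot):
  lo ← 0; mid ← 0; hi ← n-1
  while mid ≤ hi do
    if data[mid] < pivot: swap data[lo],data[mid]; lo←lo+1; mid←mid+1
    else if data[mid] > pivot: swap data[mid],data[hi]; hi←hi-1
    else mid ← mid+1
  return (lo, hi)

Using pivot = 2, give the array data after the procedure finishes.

2 2 2 2 7 7 6 3 3

lo=0 mid=0 hi=8
2=2: mid=1
3>2: swap(1,8), hi=7 ⇒ 2 2 2 2 3 7 7 6 3
2=2: mid=2
2=2: mid=3
2=2: mid=4
3>2: swap(4,7), hi=6 ⇒ 2 2 2 2 6 7 7 3 3
6>2: swap(4,6), hi=5 ⇒ 2 2 2 2 7 7 6 3 3
7>2: swap(4,5), hi=4 ⇒ 2 2 2 2 7 7 6 3 3
7>2: swap(4,4), hi=3 ⇒ 2 2 2 2 7 7 6 3 3
done. lo=0 hi=3; data=2 2 2 2 7 7 6 3 3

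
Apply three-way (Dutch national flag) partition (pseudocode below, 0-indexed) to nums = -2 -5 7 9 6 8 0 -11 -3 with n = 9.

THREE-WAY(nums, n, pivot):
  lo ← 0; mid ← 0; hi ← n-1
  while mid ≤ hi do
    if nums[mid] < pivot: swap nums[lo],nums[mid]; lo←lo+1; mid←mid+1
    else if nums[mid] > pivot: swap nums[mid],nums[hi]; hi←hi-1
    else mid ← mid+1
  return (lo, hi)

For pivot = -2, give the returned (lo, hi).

lo=0 mid=0 hi=8
-2=-2: mid=1
-5<-2: swap(0,1), lo=1 mid=2 ⇒ -5 -2 7 9 6 8 0 -11 -3
7>-2: swap(2,8), hi=7 ⇒ -5 -2 -3 9 6 8 0 -11 7
-3<-2: swap(1,2), lo=2 mid=3 ⇒ -5 -3 -2 9 6 8 0 -11 7
9>-2: swap(3,7), hi=6 ⇒ -5 -3 -2 -11 6 8 0 9 7
-11<-2: swap(2,3), lo=3 mid=4 ⇒ -5 -3 -11 -2 6 8 0 9 7
6>-2: swap(4,6), hi=5 ⇒ -5 -3 -11 -2 0 8 6 9 7
0>-2: swap(4,5), hi=4 ⇒ -5 -3 -11 -2 8 0 6 9 7
8>-2: swap(4,4), hi=3 ⇒ -5 -3 -11 -2 8 0 6 9 7
done. lo=3 hi=3; nums=-5 -3 -11 -2 8 0 6 9 7

(3, 3)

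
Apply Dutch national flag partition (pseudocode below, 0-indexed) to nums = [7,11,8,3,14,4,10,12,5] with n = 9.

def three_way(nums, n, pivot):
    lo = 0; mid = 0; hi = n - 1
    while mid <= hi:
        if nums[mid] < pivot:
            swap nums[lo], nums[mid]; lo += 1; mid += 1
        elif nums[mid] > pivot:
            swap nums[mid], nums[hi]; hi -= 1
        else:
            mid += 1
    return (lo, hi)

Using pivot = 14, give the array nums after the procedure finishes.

[7,11,8,3,4,10,12,5,14]

lo=0 mid=0 hi=8
7<14: swap(0,0), lo=1 mid=1 ⇒ [7,11,8,3,14,4,10,12,5]
11<14: swap(1,1), lo=2 mid=2 ⇒ [7,11,8,3,14,4,10,12,5]
8<14: swap(2,2), lo=3 mid=3 ⇒ [7,11,8,3,14,4,10,12,5]
3<14: swap(3,3), lo=4 mid=4 ⇒ [7,11,8,3,14,4,10,12,5]
14=14: mid=5
4<14: swap(4,5), lo=5 mid=6 ⇒ [7,11,8,3,4,14,10,12,5]
10<14: swap(5,6), lo=6 mid=7 ⇒ [7,11,8,3,4,10,14,12,5]
12<14: swap(6,7), lo=7 mid=8 ⇒ [7,11,8,3,4,10,12,14,5]
5<14: swap(7,8), lo=8 mid=9 ⇒ [7,11,8,3,4,10,12,5,14]
done. lo=8 hi=8; nums=[7,11,8,3,4,10,12,5,14]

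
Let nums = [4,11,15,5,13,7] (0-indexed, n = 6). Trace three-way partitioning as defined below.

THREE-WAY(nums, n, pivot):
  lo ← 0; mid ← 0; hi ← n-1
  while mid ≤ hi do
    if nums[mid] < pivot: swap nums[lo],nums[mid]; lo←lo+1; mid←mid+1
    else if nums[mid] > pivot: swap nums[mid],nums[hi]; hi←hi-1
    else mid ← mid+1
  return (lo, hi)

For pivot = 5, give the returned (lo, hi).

lo=0 mid=0 hi=5
4<5: swap(0,0), lo=1 mid=1 ⇒ [4,11,15,5,13,7]
11>5: swap(1,5), hi=4 ⇒ [4,7,15,5,13,11]
7>5: swap(1,4), hi=3 ⇒ [4,13,15,5,7,11]
13>5: swap(1,3), hi=2 ⇒ [4,5,15,13,7,11]
5=5: mid=2
15>5: swap(2,2), hi=1 ⇒ [4,5,15,13,7,11]
done. lo=1 hi=1; nums=[4,5,15,13,7,11]

(1, 1)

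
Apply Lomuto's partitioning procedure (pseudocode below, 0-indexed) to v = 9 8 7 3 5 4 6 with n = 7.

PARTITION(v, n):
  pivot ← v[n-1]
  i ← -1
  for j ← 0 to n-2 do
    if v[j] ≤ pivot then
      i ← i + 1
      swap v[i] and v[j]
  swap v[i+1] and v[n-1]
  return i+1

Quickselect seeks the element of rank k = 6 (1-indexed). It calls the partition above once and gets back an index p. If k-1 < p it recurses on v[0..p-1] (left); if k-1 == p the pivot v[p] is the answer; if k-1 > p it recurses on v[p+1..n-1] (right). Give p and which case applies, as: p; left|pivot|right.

3; right

pivot = v[6] = 6; i = -1
j=0: v[0]=9 > 6 → no swap
j=1: v[1]=8 > 6 → no swap
j=2: v[2]=7 > 6 → no swap
j=3: v[3]=3 ≤ 6 → i=0, swap v[0],v[3] → 3 8 7 9 5 4 6
j=4: v[4]=5 ≤ 6 → i=1, swap v[1],v[4] → 3 5 7 9 8 4 6
j=5: v[5]=4 ≤ 6 → i=2, swap v[2],v[5] → 3 5 4 9 8 7 6
final swap v[3],v[6] → 3 5 4 6 8 7 9; return 3
p = 3; k-1 = 5 > 3 ⇒ right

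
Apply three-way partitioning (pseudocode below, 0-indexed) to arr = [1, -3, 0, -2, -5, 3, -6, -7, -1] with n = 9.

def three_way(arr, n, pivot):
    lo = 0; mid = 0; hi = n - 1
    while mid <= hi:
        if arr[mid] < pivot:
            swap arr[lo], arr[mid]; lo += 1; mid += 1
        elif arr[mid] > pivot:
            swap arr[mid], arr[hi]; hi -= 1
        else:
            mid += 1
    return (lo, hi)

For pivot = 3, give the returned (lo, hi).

(8, 8)

lo=0 mid=0 hi=8
1<3: swap(0,0), lo=1 mid=1 ⇒ [1, -3, 0, -2, -5, 3, -6, -7, -1]
-3<3: swap(1,1), lo=2 mid=2 ⇒ [1, -3, 0, -2, -5, 3, -6, -7, -1]
0<3: swap(2,2), lo=3 mid=3 ⇒ [1, -3, 0, -2, -5, 3, -6, -7, -1]
-2<3: swap(3,3), lo=4 mid=4 ⇒ [1, -3, 0, -2, -5, 3, -6, -7, -1]
-5<3: swap(4,4), lo=5 mid=5 ⇒ [1, -3, 0, -2, -5, 3, -6, -7, -1]
3=3: mid=6
-6<3: swap(5,6), lo=6 mid=7 ⇒ [1, -3, 0, -2, -5, -6, 3, -7, -1]
-7<3: swap(6,7), lo=7 mid=8 ⇒ [1, -3, 0, -2, -5, -6, -7, 3, -1]
-1<3: swap(7,8), lo=8 mid=9 ⇒ [1, -3, 0, -2, -5, -6, -7, -1, 3]
done. lo=8 hi=8; arr=[1, -3, 0, -2, -5, -6, -7, -1, 3]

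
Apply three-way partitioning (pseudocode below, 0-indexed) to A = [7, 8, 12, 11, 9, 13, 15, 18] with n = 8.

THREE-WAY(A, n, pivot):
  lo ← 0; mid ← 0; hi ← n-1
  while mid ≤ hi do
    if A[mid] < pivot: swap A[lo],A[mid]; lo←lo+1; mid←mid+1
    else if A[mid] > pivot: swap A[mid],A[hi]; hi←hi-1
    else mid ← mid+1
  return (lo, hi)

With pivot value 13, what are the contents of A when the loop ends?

[7, 8, 12, 11, 9, 13, 18, 15]

lo=0 mid=0 hi=7
7<13: swap(0,0), lo=1 mid=1 ⇒ [7, 8, 12, 11, 9, 13, 15, 18]
8<13: swap(1,1), lo=2 mid=2 ⇒ [7, 8, 12, 11, 9, 13, 15, 18]
12<13: swap(2,2), lo=3 mid=3 ⇒ [7, 8, 12, 11, 9, 13, 15, 18]
11<13: swap(3,3), lo=4 mid=4 ⇒ [7, 8, 12, 11, 9, 13, 15, 18]
9<13: swap(4,4), lo=5 mid=5 ⇒ [7, 8, 12, 11, 9, 13, 15, 18]
13=13: mid=6
15>13: swap(6,7), hi=6 ⇒ [7, 8, 12, 11, 9, 13, 18, 15]
18>13: swap(6,6), hi=5 ⇒ [7, 8, 12, 11, 9, 13, 18, 15]
done. lo=5 hi=5; A=[7, 8, 12, 11, 9, 13, 18, 15]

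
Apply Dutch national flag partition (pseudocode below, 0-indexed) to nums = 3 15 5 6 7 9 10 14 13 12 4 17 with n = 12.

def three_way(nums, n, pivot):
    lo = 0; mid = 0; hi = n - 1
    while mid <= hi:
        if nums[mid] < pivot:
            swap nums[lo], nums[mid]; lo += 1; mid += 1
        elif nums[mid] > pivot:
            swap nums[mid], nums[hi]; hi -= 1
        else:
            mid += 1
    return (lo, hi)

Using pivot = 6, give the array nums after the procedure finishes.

pivot = 6; lo=0, mid=0, hi=11
nums[mid]=3<6: swap nums[0],nums[0]; lo=1,mid=1 → 3 15 5 6 7 9 10 14 13 12 4 17
nums[mid]=15>6: swap nums[1],nums[11]; hi=10 → 3 17 5 6 7 9 10 14 13 12 4 15
nums[mid]=17>6: swap nums[1],nums[10]; hi=9 → 3 4 5 6 7 9 10 14 13 12 17 15
nums[mid]=4<6: swap nums[1],nums[1]; lo=2,mid=2 → 3 4 5 6 7 9 10 14 13 12 17 15
nums[mid]=5<6: swap nums[2],nums[2]; lo=3,mid=3 → 3 4 5 6 7 9 10 14 13 12 17 15
nums[mid]=6=6: mid=4
nums[mid]=7>6: swap nums[4],nums[9]; hi=8 → 3 4 5 6 12 9 10 14 13 7 17 15
nums[mid]=12>6: swap nums[4],nums[8]; hi=7 → 3 4 5 6 13 9 10 14 12 7 17 15
nums[mid]=13>6: swap nums[4],nums[7]; hi=6 → 3 4 5 6 14 9 10 13 12 7 17 15
nums[mid]=14>6: swap nums[4],nums[6]; hi=5 → 3 4 5 6 10 9 14 13 12 7 17 15
nums[mid]=10>6: swap nums[4],nums[5]; hi=4 → 3 4 5 6 9 10 14 13 12 7 17 15
nums[mid]=9>6: swap nums[4],nums[4]; hi=3 → 3 4 5 6 9 10 14 13 12 7 17 15
end: lo=3, hi=3; nums = 3 4 5 6 9 10 14 13 12 7 17 15

3 4 5 6 9 10 14 13 12 7 17 15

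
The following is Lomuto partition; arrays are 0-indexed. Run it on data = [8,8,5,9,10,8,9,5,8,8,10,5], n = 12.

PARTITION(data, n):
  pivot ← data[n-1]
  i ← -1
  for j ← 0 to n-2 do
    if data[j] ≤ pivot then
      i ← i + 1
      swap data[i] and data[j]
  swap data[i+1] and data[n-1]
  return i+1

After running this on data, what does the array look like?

[5,5,5,9,10,8,9,8,8,8,10,8]

pivot = data[11] = 5; i = -1
j=0: data[0]=8 > 5 → no swap
j=1: data[1]=8 > 5 → no swap
j=2: data[2]=5 ≤ 5 → i=0, swap data[0],data[2] → [5,8,8,9,10,8,9,5,8,8,10,5]
j=3: data[3]=9 > 5 → no swap
j=4: data[4]=10 > 5 → no swap
j=5: data[5]=8 > 5 → no swap
j=6: data[6]=9 > 5 → no swap
j=7: data[7]=5 ≤ 5 → i=1, swap data[1],data[7] → [5,5,8,9,10,8,9,8,8,8,10,5]
j=8: data[8]=8 > 5 → no swap
j=9: data[9]=8 > 5 → no swap
j=10: data[10]=10 > 5 → no swap
final swap data[2],data[11] → [5,5,5,9,10,8,9,8,8,8,10,8]; return 2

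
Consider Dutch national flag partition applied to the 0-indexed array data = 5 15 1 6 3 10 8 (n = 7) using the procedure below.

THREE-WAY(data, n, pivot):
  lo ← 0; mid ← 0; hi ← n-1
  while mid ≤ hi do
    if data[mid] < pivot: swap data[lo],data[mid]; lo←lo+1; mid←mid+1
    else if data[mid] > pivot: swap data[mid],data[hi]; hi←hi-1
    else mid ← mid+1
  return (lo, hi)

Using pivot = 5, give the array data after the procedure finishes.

3 1 5 6 10 8 15

pivot = 5; lo=0, mid=0, hi=6
data[mid]=5=5: mid=1
data[mid]=15>5: swap data[1],data[6]; hi=5 → 5 8 1 6 3 10 15
data[mid]=8>5: swap data[1],data[5]; hi=4 → 5 10 1 6 3 8 15
data[mid]=10>5: swap data[1],data[4]; hi=3 → 5 3 1 6 10 8 15
data[mid]=3<5: swap data[0],data[1]; lo=1,mid=2 → 3 5 1 6 10 8 15
data[mid]=1<5: swap data[1],data[2]; lo=2,mid=3 → 3 1 5 6 10 8 15
data[mid]=6>5: swap data[3],data[3]; hi=2 → 3 1 5 6 10 8 15
end: lo=2, hi=2; data = 3 1 5 6 10 8 15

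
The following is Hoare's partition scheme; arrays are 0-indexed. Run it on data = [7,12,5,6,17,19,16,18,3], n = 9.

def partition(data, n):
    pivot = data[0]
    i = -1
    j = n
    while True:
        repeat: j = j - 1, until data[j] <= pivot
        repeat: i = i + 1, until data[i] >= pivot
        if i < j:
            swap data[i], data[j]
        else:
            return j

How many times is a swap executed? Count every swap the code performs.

pivot=7
j stops at 8 (3), i stops at 0 (7); swap ⇒ [3,12,5,6,17,19,16,18,7]
j stops at 3 (6), i stops at 1 (12); swap ⇒ [3,6,5,12,17,19,16,18,7]
j stops at 2, i stops at 3; i≥j ⇒ return 2. data=[3,6,5,12,17,19,16,18,7]

2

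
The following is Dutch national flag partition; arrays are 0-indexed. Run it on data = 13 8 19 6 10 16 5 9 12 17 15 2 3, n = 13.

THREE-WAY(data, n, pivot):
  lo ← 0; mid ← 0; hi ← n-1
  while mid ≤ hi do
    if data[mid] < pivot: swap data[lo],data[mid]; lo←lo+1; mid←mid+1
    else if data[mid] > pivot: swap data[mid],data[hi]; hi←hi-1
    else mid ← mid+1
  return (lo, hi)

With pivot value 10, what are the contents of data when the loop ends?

3 8 2 6 9 5 10 12 17 15 16 19 13

lo=0 mid=0 hi=12
13>10: swap(0,12), hi=11 ⇒ 3 8 19 6 10 16 5 9 12 17 15 2 13
3<10: swap(0,0), lo=1 mid=1 ⇒ 3 8 19 6 10 16 5 9 12 17 15 2 13
8<10: swap(1,1), lo=2 mid=2 ⇒ 3 8 19 6 10 16 5 9 12 17 15 2 13
19>10: swap(2,11), hi=10 ⇒ 3 8 2 6 10 16 5 9 12 17 15 19 13
2<10: swap(2,2), lo=3 mid=3 ⇒ 3 8 2 6 10 16 5 9 12 17 15 19 13
6<10: swap(3,3), lo=4 mid=4 ⇒ 3 8 2 6 10 16 5 9 12 17 15 19 13
10=10: mid=5
16>10: swap(5,10), hi=9 ⇒ 3 8 2 6 10 15 5 9 12 17 16 19 13
15>10: swap(5,9), hi=8 ⇒ 3 8 2 6 10 17 5 9 12 15 16 19 13
17>10: swap(5,8), hi=7 ⇒ 3 8 2 6 10 12 5 9 17 15 16 19 13
12>10: swap(5,7), hi=6 ⇒ 3 8 2 6 10 9 5 12 17 15 16 19 13
9<10: swap(4,5), lo=5 mid=6 ⇒ 3 8 2 6 9 10 5 12 17 15 16 19 13
5<10: swap(5,6), lo=6 mid=7 ⇒ 3 8 2 6 9 5 10 12 17 15 16 19 13
done. lo=6 hi=6; data=3 8 2 6 9 5 10 12 17 15 16 19 13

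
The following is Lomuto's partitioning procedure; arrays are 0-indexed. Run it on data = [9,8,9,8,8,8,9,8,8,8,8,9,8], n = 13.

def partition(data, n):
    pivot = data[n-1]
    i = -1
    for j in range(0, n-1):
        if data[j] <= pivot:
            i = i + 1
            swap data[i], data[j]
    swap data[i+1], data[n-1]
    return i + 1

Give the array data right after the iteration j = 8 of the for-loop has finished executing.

pivot=8, i=-1
j=0: 9>8, skip
j=1: 8≤8, i=0, swap(0,1) ⇒ [8,9,9,8,8,8,9,8,8,8,8,9,8]
j=2: 9>8, skip
j=3: 8≤8, i=1, swap(1,3) ⇒ [8,8,9,9,8,8,9,8,8,8,8,9,8]
j=4: 8≤8, i=2, swap(2,4) ⇒ [8,8,8,9,9,8,9,8,8,8,8,9,8]
j=5: 8≤8, i=3, swap(3,5) ⇒ [8,8,8,8,9,9,9,8,8,8,8,9,8]
j=6: 9>8, skip
j=7: 8≤8, i=4, swap(4,7) ⇒ [8,8,8,8,8,9,9,9,8,8,8,9,8]
j=8: 8≤8, i=5, swap(5,8) ⇒ [8,8,8,8,8,8,9,9,9,8,8,9,8]
(after j=8) data = [8,8,8,8,8,8,9,9,9,8,8,9,8]

[8,8,8,8,8,8,9,9,9,8,8,9,8]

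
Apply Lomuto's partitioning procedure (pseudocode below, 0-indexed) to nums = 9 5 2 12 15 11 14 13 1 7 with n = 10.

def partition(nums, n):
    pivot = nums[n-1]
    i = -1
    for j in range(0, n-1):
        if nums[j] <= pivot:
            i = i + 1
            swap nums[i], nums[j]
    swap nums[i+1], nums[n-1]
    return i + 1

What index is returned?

3

pivot=7, i=-1
j=0: 9>7, skip
j=1: 5≤7, i=0, swap(0,1) ⇒ 5 9 2 12 15 11 14 13 1 7
j=2: 2≤7, i=1, swap(1,2) ⇒ 5 2 9 12 15 11 14 13 1 7
j=3: 12>7, skip
j=4: 15>7, skip
j=5: 11>7, skip
j=6: 14>7, skip
j=7: 13>7, skip
j=8: 1≤7, i=2, swap(2,8) ⇒ 5 2 1 12 15 11 14 13 9 7
swap(3,9) ⇒ 5 2 1 7 15 11 14 13 9 12; return 3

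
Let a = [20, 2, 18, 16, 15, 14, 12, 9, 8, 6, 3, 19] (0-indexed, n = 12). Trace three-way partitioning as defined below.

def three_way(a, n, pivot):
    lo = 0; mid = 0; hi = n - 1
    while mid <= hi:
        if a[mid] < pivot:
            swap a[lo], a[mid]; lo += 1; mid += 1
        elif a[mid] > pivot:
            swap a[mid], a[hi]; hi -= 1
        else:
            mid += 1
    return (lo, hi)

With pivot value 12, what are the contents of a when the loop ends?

pivot = 12; lo=0, mid=0, hi=11
a[mid]=20>12: swap a[0],a[11]; hi=10 → [19, 2, 18, 16, 15, 14, 12, 9, 8, 6, 3, 20]
a[mid]=19>12: swap a[0],a[10]; hi=9 → [3, 2, 18, 16, 15, 14, 12, 9, 8, 6, 19, 20]
a[mid]=3<12: swap a[0],a[0]; lo=1,mid=1 → [3, 2, 18, 16, 15, 14, 12, 9, 8, 6, 19, 20]
a[mid]=2<12: swap a[1],a[1]; lo=2,mid=2 → [3, 2, 18, 16, 15, 14, 12, 9, 8, 6, 19, 20]
a[mid]=18>12: swap a[2],a[9]; hi=8 → [3, 2, 6, 16, 15, 14, 12, 9, 8, 18, 19, 20]
a[mid]=6<12: swap a[2],a[2]; lo=3,mid=3 → [3, 2, 6, 16, 15, 14, 12, 9, 8, 18, 19, 20]
a[mid]=16>12: swap a[3],a[8]; hi=7 → [3, 2, 6, 8, 15, 14, 12, 9, 16, 18, 19, 20]
a[mid]=8<12: swap a[3],a[3]; lo=4,mid=4 → [3, 2, 6, 8, 15, 14, 12, 9, 16, 18, 19, 20]
a[mid]=15>12: swap a[4],a[7]; hi=6 → [3, 2, 6, 8, 9, 14, 12, 15, 16, 18, 19, 20]
a[mid]=9<12: swap a[4],a[4]; lo=5,mid=5 → [3, 2, 6, 8, 9, 14, 12, 15, 16, 18, 19, 20]
a[mid]=14>12: swap a[5],a[6]; hi=5 → [3, 2, 6, 8, 9, 12, 14, 15, 16, 18, 19, 20]
a[mid]=12=12: mid=6
end: lo=5, hi=5; a = [3, 2, 6, 8, 9, 12, 14, 15, 16, 18, 19, 20]

[3, 2, 6, 8, 9, 12, 14, 15, 16, 18, 19, 20]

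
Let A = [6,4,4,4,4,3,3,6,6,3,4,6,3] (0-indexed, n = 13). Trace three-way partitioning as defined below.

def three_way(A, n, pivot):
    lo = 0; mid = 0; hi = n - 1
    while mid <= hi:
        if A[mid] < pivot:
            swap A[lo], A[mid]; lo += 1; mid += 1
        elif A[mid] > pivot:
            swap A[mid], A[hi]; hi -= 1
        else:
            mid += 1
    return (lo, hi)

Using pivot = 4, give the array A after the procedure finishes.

[3,3,3,3,4,4,4,4,4,6,6,6,6]

pivot = 4; lo=0, mid=0, hi=12
A[mid]=6>4: swap A[0],A[12]; hi=11 → [3,4,4,4,4,3,3,6,6,3,4,6,6]
A[mid]=3<4: swap A[0],A[0]; lo=1,mid=1 → [3,4,4,4,4,3,3,6,6,3,4,6,6]
A[mid]=4=4: mid=2
A[mid]=4=4: mid=3
A[mid]=4=4: mid=4
A[mid]=4=4: mid=5
A[mid]=3<4: swap A[1],A[5]; lo=2,mid=6 → [3,3,4,4,4,4,3,6,6,3,4,6,6]
A[mid]=3<4: swap A[2],A[6]; lo=3,mid=7 → [3,3,3,4,4,4,4,6,6,3,4,6,6]
A[mid]=6>4: swap A[7],A[11]; hi=10 → [3,3,3,4,4,4,4,6,6,3,4,6,6]
A[mid]=6>4: swap A[7],A[10]; hi=9 → [3,3,3,4,4,4,4,4,6,3,6,6,6]
A[mid]=4=4: mid=8
A[mid]=6>4: swap A[8],A[9]; hi=8 → [3,3,3,4,4,4,4,4,3,6,6,6,6]
A[mid]=3<4: swap A[3],A[8]; lo=4,mid=9 → [3,3,3,3,4,4,4,4,4,6,6,6,6]
end: lo=4, hi=8; A = [3,3,3,3,4,4,4,4,4,6,6,6,6]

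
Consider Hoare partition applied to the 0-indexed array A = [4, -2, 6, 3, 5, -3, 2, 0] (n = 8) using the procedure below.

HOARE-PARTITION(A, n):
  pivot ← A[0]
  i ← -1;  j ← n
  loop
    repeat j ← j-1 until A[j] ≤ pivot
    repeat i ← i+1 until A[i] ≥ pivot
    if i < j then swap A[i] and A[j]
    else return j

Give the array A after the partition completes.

pivot=4
j stops at 7 (0), i stops at 0 (4); swap ⇒ [0, -2, 6, 3, 5, -3, 2, 4]
j stops at 6 (2), i stops at 2 (6); swap ⇒ [0, -2, 2, 3, 5, -3, 6, 4]
j stops at 5 (-3), i stops at 4 (5); swap ⇒ [0, -2, 2, 3, -3, 5, 6, 4]
j stops at 4, i stops at 5; i≥j ⇒ return 4. A=[0, -2, 2, 3, -3, 5, 6, 4]

[0, -2, 2, 3, -3, 5, 6, 4]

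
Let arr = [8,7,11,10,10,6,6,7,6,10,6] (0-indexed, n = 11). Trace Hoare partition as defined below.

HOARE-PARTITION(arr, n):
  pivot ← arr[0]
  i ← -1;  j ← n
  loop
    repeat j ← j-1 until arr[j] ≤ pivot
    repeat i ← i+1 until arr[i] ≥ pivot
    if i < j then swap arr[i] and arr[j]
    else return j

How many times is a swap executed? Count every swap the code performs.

4

pivot=8
j stops at 10 (6), i stops at 0 (8); swap ⇒ [6,7,11,10,10,6,6,7,6,10,8]
j stops at 8 (6), i stops at 2 (11); swap ⇒ [6,7,6,10,10,6,6,7,11,10,8]
j stops at 7 (7), i stops at 3 (10); swap ⇒ [6,7,6,7,10,6,6,10,11,10,8]
j stops at 6 (6), i stops at 4 (10); swap ⇒ [6,7,6,7,6,6,10,10,11,10,8]
j stops at 5, i stops at 6; i≥j ⇒ return 5. arr=[6,7,6,7,6,6,10,10,11,10,8]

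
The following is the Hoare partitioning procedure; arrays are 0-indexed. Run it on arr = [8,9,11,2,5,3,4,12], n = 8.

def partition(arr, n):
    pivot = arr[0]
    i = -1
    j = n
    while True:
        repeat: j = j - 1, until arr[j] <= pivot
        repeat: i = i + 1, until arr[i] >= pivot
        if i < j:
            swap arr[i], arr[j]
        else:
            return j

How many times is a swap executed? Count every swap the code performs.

pivot = arr[0] = 8; i = -1, j = 8
j→6 (arr[6]=4≤8), i→0 (arr[0]=8≥8); i<j, swap → [4,9,11,2,5,3,8,12]
j→5 (arr[5]=3≤8), i→1 (arr[1]=9≥8); i<j, swap → [4,3,11,2,5,9,8,12]
j→4 (arr[4]=5≤8), i→2 (arr[2]=11≥8); i<j, swap → [4,3,5,2,11,9,8,12]
j→3, i→4; i≥j, return j=3. arr = [4,3,5,2,11,9,8,12]

3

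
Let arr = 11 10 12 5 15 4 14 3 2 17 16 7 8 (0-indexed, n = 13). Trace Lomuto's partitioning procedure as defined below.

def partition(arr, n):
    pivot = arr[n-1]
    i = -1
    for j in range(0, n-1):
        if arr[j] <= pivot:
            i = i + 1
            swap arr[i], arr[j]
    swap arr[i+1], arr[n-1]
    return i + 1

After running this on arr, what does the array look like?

5 4 3 2 7 8 14 12 11 17 16 15 10

pivot = arr[12] = 8; i = -1
j=0: arr[0]=11 > 8 → no swap
j=1: arr[1]=10 > 8 → no swap
j=2: arr[2]=12 > 8 → no swap
j=3: arr[3]=5 ≤ 8 → i=0, swap arr[0],arr[3] → 5 10 12 11 15 4 14 3 2 17 16 7 8
j=4: arr[4]=15 > 8 → no swap
j=5: arr[5]=4 ≤ 8 → i=1, swap arr[1],arr[5] → 5 4 12 11 15 10 14 3 2 17 16 7 8
j=6: arr[6]=14 > 8 → no swap
j=7: arr[7]=3 ≤ 8 → i=2, swap arr[2],arr[7] → 5 4 3 11 15 10 14 12 2 17 16 7 8
j=8: arr[8]=2 ≤ 8 → i=3, swap arr[3],arr[8] → 5 4 3 2 15 10 14 12 11 17 16 7 8
j=9: arr[9]=17 > 8 → no swap
j=10: arr[10]=16 > 8 → no swap
j=11: arr[11]=7 ≤ 8 → i=4, swap arr[4],arr[11] → 5 4 3 2 7 10 14 12 11 17 16 15 8
final swap arr[5],arr[12] → 5 4 3 2 7 8 14 12 11 17 16 15 10; return 5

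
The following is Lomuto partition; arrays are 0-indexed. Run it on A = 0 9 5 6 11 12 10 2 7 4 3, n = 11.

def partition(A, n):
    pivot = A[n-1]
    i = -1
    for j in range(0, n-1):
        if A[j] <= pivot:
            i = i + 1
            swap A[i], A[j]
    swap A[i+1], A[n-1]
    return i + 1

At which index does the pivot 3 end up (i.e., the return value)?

pivot=3, i=-1
j=0: 0≤3, i=0, swap(0,0) ⇒ 0 9 5 6 11 12 10 2 7 4 3
j=1: 9>3, skip
j=2: 5>3, skip
j=3: 6>3, skip
j=4: 11>3, skip
j=5: 12>3, skip
j=6: 10>3, skip
j=7: 2≤3, i=1, swap(1,7) ⇒ 0 2 5 6 11 12 10 9 7 4 3
j=8: 7>3, skip
j=9: 4>3, skip
swap(2,10) ⇒ 0 2 3 6 11 12 10 9 7 4 5; return 2

2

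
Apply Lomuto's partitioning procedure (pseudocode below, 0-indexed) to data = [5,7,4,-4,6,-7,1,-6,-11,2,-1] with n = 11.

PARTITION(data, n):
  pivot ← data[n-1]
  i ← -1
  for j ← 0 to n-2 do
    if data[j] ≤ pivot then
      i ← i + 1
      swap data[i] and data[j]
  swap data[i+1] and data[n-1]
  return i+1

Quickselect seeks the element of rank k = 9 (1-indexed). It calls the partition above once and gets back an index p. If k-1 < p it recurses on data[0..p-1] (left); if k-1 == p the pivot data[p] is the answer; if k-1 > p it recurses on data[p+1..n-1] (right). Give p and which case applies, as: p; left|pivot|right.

4; right

pivot = data[10] = -1; i = -1
j=0: data[0]=5 > -1 → no swap
j=1: data[1]=7 > -1 → no swap
j=2: data[2]=4 > -1 → no swap
j=3: data[3]=-4 ≤ -1 → i=0, swap data[0],data[3] → [-4,7,4,5,6,-7,1,-6,-11,2,-1]
j=4: data[4]=6 > -1 → no swap
j=5: data[5]=-7 ≤ -1 → i=1, swap data[1],data[5] → [-4,-7,4,5,6,7,1,-6,-11,2,-1]
j=6: data[6]=1 > -1 → no swap
j=7: data[7]=-6 ≤ -1 → i=2, swap data[2],data[7] → [-4,-7,-6,5,6,7,1,4,-11,2,-1]
j=8: data[8]=-11 ≤ -1 → i=3, swap data[3],data[8] → [-4,-7,-6,-11,6,7,1,4,5,2,-1]
j=9: data[9]=2 > -1 → no swap
final swap data[4],data[10] → [-4,-7,-6,-11,-1,7,1,4,5,2,6]; return 4
p = 4; k-1 = 8 > 4 ⇒ right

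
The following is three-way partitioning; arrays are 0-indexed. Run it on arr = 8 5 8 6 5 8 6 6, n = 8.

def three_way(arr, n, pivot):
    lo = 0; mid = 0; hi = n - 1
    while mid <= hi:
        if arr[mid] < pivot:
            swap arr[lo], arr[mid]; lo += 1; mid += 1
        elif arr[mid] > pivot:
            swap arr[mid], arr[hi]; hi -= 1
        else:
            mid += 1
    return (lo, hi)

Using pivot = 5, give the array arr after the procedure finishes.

5 5 6 8 8 6 6 8

pivot = 5; lo=0, mid=0, hi=7
arr[mid]=8>5: swap arr[0],arr[7]; hi=6 → 6 5 8 6 5 8 6 8
arr[mid]=6>5: swap arr[0],arr[6]; hi=5 → 6 5 8 6 5 8 6 8
arr[mid]=6>5: swap arr[0],arr[5]; hi=4 → 8 5 8 6 5 6 6 8
arr[mid]=8>5: swap arr[0],arr[4]; hi=3 → 5 5 8 6 8 6 6 8
arr[mid]=5=5: mid=1
arr[mid]=5=5: mid=2
arr[mid]=8>5: swap arr[2],arr[3]; hi=2 → 5 5 6 8 8 6 6 8
arr[mid]=6>5: swap arr[2],arr[2]; hi=1 → 5 5 6 8 8 6 6 8
end: lo=0, hi=1; arr = 5 5 6 8 8 6 6 8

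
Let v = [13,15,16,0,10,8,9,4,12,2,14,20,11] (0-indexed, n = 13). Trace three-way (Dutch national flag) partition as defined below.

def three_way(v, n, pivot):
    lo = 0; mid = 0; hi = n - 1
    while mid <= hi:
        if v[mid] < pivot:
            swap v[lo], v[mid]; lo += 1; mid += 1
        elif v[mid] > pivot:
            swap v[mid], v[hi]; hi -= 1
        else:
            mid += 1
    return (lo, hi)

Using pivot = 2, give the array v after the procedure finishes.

pivot = 2; lo=0, mid=0, hi=12
v[mid]=13>2: swap v[0],v[12]; hi=11 → [11,15,16,0,10,8,9,4,12,2,14,20,13]
v[mid]=11>2: swap v[0],v[11]; hi=10 → [20,15,16,0,10,8,9,4,12,2,14,11,13]
v[mid]=20>2: swap v[0],v[10]; hi=9 → [14,15,16,0,10,8,9,4,12,2,20,11,13]
v[mid]=14>2: swap v[0],v[9]; hi=8 → [2,15,16,0,10,8,9,4,12,14,20,11,13]
v[mid]=2=2: mid=1
v[mid]=15>2: swap v[1],v[8]; hi=7 → [2,12,16,0,10,8,9,4,15,14,20,11,13]
v[mid]=12>2: swap v[1],v[7]; hi=6 → [2,4,16,0,10,8,9,12,15,14,20,11,13]
v[mid]=4>2: swap v[1],v[6]; hi=5 → [2,9,16,0,10,8,4,12,15,14,20,11,13]
v[mid]=9>2: swap v[1],v[5]; hi=4 → [2,8,16,0,10,9,4,12,15,14,20,11,13]
v[mid]=8>2: swap v[1],v[4]; hi=3 → [2,10,16,0,8,9,4,12,15,14,20,11,13]
v[mid]=10>2: swap v[1],v[3]; hi=2 → [2,0,16,10,8,9,4,12,15,14,20,11,13]
v[mid]=0<2: swap v[0],v[1]; lo=1,mid=2 → [0,2,16,10,8,9,4,12,15,14,20,11,13]
v[mid]=16>2: swap v[2],v[2]; hi=1 → [0,2,16,10,8,9,4,12,15,14,20,11,13]
end: lo=1, hi=1; v = [0,2,16,10,8,9,4,12,15,14,20,11,13]

[0,2,16,10,8,9,4,12,15,14,20,11,13]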